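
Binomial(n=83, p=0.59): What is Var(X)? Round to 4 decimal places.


Var = n*p*(1-p) = 83 * 0.59 * 0.41 = 20.0777

20.0777


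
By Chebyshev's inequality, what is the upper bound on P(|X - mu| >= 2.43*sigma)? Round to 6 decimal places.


P <= 1/k^2
k^2 = 2.43^2 = 5.9049
1/k^2 = 1 / 5.9049 ≈ 0.16935088

0.169351


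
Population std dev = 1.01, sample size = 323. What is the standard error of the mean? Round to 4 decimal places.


SE = sigma / sqrt(n)
sqrt(323) ≈ 17.972201
SE = 1.01 / 17.972201 ≈ 0.056198

0.0562


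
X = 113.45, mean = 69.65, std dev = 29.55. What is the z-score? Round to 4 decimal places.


z = (X - mu) / sigma
X - mu = 113.45 - 69.65 = 43.8
z = 43.8 / 29.55 = 292/197 ≈ 1.482234

1.4822


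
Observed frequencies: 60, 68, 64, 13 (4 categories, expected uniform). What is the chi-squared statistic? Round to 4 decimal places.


chi2 = sum((O-E)^2/E), E = total/4
total = 205, E = 205/4 = 51.25
(60 - 51.25)^2 / 51.25 = 76.5625 / 51.25 = 245/164 ≈ 1.493902
(68 - 51.25)^2 / 51.25 = 280.5625 / 51.25 = 4489/820 ≈ 5.474390
(64 - 51.25)^2 / 51.25 = 162.5625 / 51.25 = 2601/820 ≈ 3.171951
(13 - 51.25)^2 / 51.25 = 1463.0625 / 51.25 = 23409/820 ≈ 28.547561
chi2 = 7931/205 ≈ 38.687805

38.6878


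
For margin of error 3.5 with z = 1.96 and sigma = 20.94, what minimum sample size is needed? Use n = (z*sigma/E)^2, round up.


z*sigma/E = 1.96 * 20.94 / 3.5 = 11.7264
(z*sigma/E)^2 ≈ 137.508457
round up: n = 138

138


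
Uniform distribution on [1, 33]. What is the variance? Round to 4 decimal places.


Var = (b-a)^2 / 12
(b-a)^2 = (33 - 1)^2 = 1024
Var = 1024/12 ≈ 85.333333

85.3333


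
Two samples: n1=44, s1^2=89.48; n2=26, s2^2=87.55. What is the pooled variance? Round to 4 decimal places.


sp^2 = ((n1-1)*s1^2 + (n2-1)*s2^2)/(n1+n2-2)
(n1-1)*s1^2 = 43 * 89.48 = 3847.64
(n2-1)*s2^2 = 25 * 87.55 = 2188.75
numerator = 3847.64 + 2188.75 = 6036.39
n1+n2-2 = 68
sp^2 = 6036.39 / 68 = 603639/6800 ≈ 88.770441

88.7704


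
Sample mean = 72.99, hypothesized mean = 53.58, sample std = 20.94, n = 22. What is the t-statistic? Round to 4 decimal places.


t = (xbar - mu0) / (s/sqrt(n))
xbar - mu0 = 72.99 - 53.58 = 19.41
sqrt(22) ≈ 4.69041576
s/sqrt(n) = 20.94 / 4.69041576 ≈ 4.46442300
t = 19.41 / 4.46442300 ≈ 4.347706

4.3477


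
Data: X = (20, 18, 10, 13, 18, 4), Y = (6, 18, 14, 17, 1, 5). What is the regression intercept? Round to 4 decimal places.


a = ybar - b*xbar, where b = sum((xi-xbar)(yi-ybar)) / sum((xi-xbar)^2)
n = 6, xbar = 83/6 ≈ 13.833333, ybar = 61/6 ≈ 10.166667
Sxy = sum((xi-xbar)(yi-ybar)) = -5/6 ≈ -0.833333
Sxx = sum((xi-xbar)^2) = 1109/6 ≈ 184.833333
b = Sxy / Sxx = -5/1109 ≈ -0.004509
a = 10.166667 - (-0.004509) * 13.833333 = 11344/1109 ≈ 10.229035

10.2290


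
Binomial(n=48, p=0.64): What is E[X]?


E[X] = n*p = 48 * 0.64 = 30.72

30.72


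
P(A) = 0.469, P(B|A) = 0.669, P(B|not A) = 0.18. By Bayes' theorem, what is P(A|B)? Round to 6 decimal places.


P(A|B) = P(B|A)*P(A) / P(B), P(B) = P(B|A)*P(A) + P(B|not A)*P(not A)
P(B|A)*P(A) = 0.669 * 0.469 = 0.313761
P(B|not A)*P(not A) = 0.18 * 0.531 = 0.09558
P(B) = 0.313761 + 0.09558 = 0.409341
P(A|B) = 0.313761 / 0.409341 ≈ 0.76650274

0.766503


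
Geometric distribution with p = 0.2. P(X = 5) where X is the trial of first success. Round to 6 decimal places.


P = (1-p)^(k-1) * p
(1-p)^(k-1) = 0.8^4 = 0.4096
P = 0.4096 * 0.2 = 0.08192

0.081920


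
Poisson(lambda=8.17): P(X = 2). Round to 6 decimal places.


P = e^(-lam) * lam^k / k!
e^(-8.17) ≈ 0.0002830180
lam^k = 8.17^2 = 66.7489
k! = 2! = 2
P = 0.0002830180 * 66.7489 / 2 ≈ 0.009446

0.009446


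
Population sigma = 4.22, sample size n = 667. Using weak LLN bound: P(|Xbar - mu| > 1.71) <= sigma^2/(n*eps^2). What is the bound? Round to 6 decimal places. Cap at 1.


bound = min(1, sigma^2/(n*eps^2))
sigma^2 = 4.22^2 = 17.8084
n*eps^2 = 667 * 1.71^2 = 667 * 2.9241 = 1950.3747
sigma^2/(n*eps^2) = 17.8084 / 1950.3747 ≈ 0.00913076

0.009131


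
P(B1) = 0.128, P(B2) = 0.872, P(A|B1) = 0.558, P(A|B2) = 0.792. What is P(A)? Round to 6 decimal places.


P(A) = P(A|B1)*P(B1) + P(A|B2)*P(B2)
P(A|B1)*P(B1) = 0.558 * 0.128 = 0.071424
P(A|B2)*P(B2) = 0.792 * 0.872 = 0.690624
P(A) = 0.071424 + 0.690624 = 0.762048

0.762048


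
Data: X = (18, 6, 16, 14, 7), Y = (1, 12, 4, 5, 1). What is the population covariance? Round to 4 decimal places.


Cov = (1/n)*sum((xi-xbar)(yi-ybar))
n = 5, xbar = 61/5 = 12.2, ybar = 23/5 = 4.6
sum((xi-xbar)(yi-ybar)) = -49.6
Cov = -49.6 / 5 = -9.92

-9.9200


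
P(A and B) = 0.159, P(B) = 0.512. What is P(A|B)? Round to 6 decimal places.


P(A|B) = P(A and B) / P(B) = 0.159 / 0.512 = 159/512 ≈ 0.31054688

0.310547


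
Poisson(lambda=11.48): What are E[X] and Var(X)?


E[X] = Var(X) = lambda = 11.48

11.48, 11.48


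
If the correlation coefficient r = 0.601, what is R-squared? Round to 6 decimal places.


R^2 = r^2 = (0.601)^2 = 0.361201

0.361201


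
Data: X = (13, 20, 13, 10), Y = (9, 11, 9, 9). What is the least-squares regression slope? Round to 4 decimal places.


b = sum((xi-xbar)(yi-ybar)) / sum((xi-xbar)^2)
n = 4, xbar = 56/4 = 14, ybar = 38/4 = 9.5
Sxy = sum((xi-xbar)(yi-ybar)) = 12
Sxx = sum((xi-xbar)^2) = 54
b = Sxy / Sxx = 2/9 ≈ 0.222222

0.2222


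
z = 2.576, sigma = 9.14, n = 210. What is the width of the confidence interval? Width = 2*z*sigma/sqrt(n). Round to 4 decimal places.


width = 2*z*sigma/sqrt(n)
2*z*sigma = 2 * 2.576 * 9.14 = 47.08928
sqrt(210) ≈ 14.491377
width = 47.08928 / 14.491377 ≈ 3.249469

3.2495


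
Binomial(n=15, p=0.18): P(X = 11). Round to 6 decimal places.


P = C(n,k) * p^k * (1-p)^(n-k)
C(15,11) = 1365
p^k = 0.18^11 ≈ 0.000000006426841
(1-p)^(n-k) = 0.82^4 ≈ 0.4521218
P = 1365 * 0.000000006426841 * 0.4521218 ≈ 0.000004

0.000004


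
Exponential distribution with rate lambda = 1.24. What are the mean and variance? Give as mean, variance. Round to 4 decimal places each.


mean = 1/lam, var = 1/lam^2
mean = 1 / 1.24 = 25/31 ≈ 0.806452
lam^2 = 1.24^2 = 1.5376
var = 1 / 1.5376 = 625/961 ≈ 0.650364

0.8065, 0.6504


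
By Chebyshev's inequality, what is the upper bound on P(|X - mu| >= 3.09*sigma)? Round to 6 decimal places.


P <= 1/k^2
k^2 = 3.09^2 = 9.5481
1/k^2 = 1 / 9.5481 ≈ 0.10473288

0.104733


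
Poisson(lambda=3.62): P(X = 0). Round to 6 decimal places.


P = e^(-lam) * lam^k / k!
e^(-3.62) ≈ 0.02678268
lam^k = 3.62^0 = 1
k! = 0! = 1
P = 0.02678268 * 1 / 1 ≈ 0.026783

0.026783


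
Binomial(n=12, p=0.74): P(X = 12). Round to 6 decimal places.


P = C(n,k) * p^k * (1-p)^(n-k)
C(12,12) = 1
p^k = 0.74^12 ≈ 0.02696377
(1-p)^(n-k) = 0.26^0 = 1
P = 1 * 0.02696377 * 1 ≈ 0.026964

0.026964


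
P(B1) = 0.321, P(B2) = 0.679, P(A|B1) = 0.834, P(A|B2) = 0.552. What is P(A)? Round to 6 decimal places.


P(A) = P(A|B1)*P(B1) + P(A|B2)*P(B2)
P(A|B1)*P(B1) = 0.834 * 0.321 = 0.267714
P(A|B2)*P(B2) = 0.552 * 0.679 = 0.374808
P(A) = 0.267714 + 0.374808 = 0.642522

0.642522


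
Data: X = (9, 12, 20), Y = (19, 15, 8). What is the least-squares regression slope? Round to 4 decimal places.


b = sum((xi-xbar)(yi-ybar)) / sum((xi-xbar)^2)
n = 3, xbar = 41/3 ≈ 13.666667, ybar = 42/3 = 14
Sxy = sum((xi-xbar)(yi-ybar)) = -63
Sxx = sum((xi-xbar)^2) = 194/3 ≈ 64.666667
b = Sxy / Sxx = -189/194 ≈ -0.974227

-0.9742


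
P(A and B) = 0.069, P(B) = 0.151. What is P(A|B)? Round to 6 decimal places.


P(A|B) = P(A and B) / P(B) = 0.069 / 0.151 = 69/151 ≈ 0.45695364

0.456954


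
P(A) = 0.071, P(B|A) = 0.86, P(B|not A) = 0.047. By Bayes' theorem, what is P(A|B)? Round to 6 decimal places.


P(A|B) = P(B|A)*P(A) / P(B), P(B) = P(B|A)*P(A) + P(B|not A)*P(not A)
P(B|A)*P(A) = 0.86 * 0.071 = 0.06106
P(B|not A)*P(not A) = 0.047 * 0.929 = 0.043663
P(B) = 0.06106 + 0.043663 = 0.104723
P(A|B) = 0.06106 / 0.104723 ≈ 0.58306198

0.583062


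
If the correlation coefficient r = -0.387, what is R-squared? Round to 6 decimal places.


R^2 = r^2 = (-0.387)^2 = 0.149769

0.149769


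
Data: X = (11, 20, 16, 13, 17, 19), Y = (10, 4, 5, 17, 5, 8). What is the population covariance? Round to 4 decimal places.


Cov = (1/n)*sum((xi-xbar)(yi-ybar))
n = 6, xbar = 96/6 = 16, ybar = 49/6 ≈ 8.166667
sum((xi-xbar)(yi-ybar)) = -56
Cov = -56 / 6 = -28/3 ≈ -9.333333

-9.3333


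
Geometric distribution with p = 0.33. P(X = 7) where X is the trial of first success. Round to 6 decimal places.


P = (1-p)^(k-1) * p
(1-p)^(k-1) = 0.67^6 ≈ 0.09045838
P = 0.09045838 * 0.33 ≈ 0.02985127

0.029851


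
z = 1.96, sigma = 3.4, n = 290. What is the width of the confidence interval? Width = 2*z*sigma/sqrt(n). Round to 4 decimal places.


width = 2*z*sigma/sqrt(n)
2*z*sigma = 2 * 1.96 * 3.4 = 13.328
sqrt(290) ≈ 17.029386
width = 13.328 / 17.029386 ≈ 0.782647

0.7826


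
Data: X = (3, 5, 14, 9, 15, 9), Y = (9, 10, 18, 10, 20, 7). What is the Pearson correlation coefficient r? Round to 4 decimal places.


r = sum((xi-xbar)(yi-ybar)) / sqrt(sum((xi-xbar)^2) * sum((yi-ybar)^2))
n = 6, xbar = 55/6 ≈ 9.166667, ybar = 74/6 = 37/3 ≈ 12.333333
Sxy = sum((xi-xbar)(yi-ybar)) = 311/3 ≈ 103.666667
Sxx = sum((xi-xbar)^2) = 677/6 ≈ 112.833333
Syy = sum((yi-ybar)^2) = 424/3 ≈ 141.333333
sqrt(Sxx*Syy) ≈ 126.281872
r = Sxy / sqrt(Sxx*Syy) = 103.666667 / 126.281872 ≈ 0.820915

0.8209


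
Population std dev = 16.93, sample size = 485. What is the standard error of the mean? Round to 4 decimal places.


SE = sigma / sqrt(n)
sqrt(485) ≈ 22.022716
SE = 16.93 / 22.022716 ≈ 0.768752

0.7688


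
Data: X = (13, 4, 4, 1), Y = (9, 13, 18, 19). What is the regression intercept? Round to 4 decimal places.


a = ybar - b*xbar, where b = sum((xi-xbar)(yi-ybar)) / sum((xi-xbar)^2)
n = 4, xbar = 22/4 = 5.5, ybar = 59/4 = 14.75
Sxy = sum((xi-xbar)(yi-ybar)) = -64.5
Sxx = sum((xi-xbar)^2) = 81
b = Sxy / Sxx = -43/54 ≈ -0.796296
a = 14.75 - (-0.796296) * 5.5 = 1033/54 ≈ 19.129630

19.1296


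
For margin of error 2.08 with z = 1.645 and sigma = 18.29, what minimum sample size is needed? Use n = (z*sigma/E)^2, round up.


z*sigma/E = 1.645 * 18.29 / 2.08 ≈ 14.464928
(z*sigma/E)^2 ≈ 209.234139
round up: n = 210

210


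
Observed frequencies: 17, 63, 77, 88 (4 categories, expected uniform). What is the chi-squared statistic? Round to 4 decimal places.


chi2 = sum((O-E)^2/E), E = total/4
total = 245, E = 245/4 = 61.25
(17 - 61.25)^2 / 61.25 = 1958.0625 / 61.25 = 31329/980 ≈ 31.968367
(63 - 61.25)^2 / 61.25 = 3.0625 / 61.25 = 0.05
(77 - 61.25)^2 / 61.25 = 248.0625 / 61.25 = 4.05
(88 - 61.25)^2 / 61.25 = 715.5625 / 61.25 = 11449/980 ≈ 11.682653
chi2 = 11699/245 ≈ 47.751020

47.7510


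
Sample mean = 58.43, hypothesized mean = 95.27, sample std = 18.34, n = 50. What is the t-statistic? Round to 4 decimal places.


t = (xbar - mu0) / (s/sqrt(n))
xbar - mu0 = 58.43 - 95.27 = -36.84
sqrt(50) ≈ 7.07106781
s/sqrt(n) = 18.34 / 7.07106781 ≈ 2.59366767
t = -36.84 / 2.59366767 ≈ -14.203824

-14.2038


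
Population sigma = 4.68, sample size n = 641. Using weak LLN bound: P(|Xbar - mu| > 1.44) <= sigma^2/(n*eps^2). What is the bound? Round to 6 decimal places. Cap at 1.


bound = min(1, sigma^2/(n*eps^2))
sigma^2 = 4.68^2 = 21.9024
n*eps^2 = 641 * 1.44^2 = 641 * 2.0736 = 1329.1776
sigma^2/(n*eps^2) = 21.9024 / 1329.1776 ≈ 0.01647816

0.016478


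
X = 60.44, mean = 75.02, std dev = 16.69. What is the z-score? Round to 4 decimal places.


z = (X - mu) / sigma
X - mu = 60.44 - 75.02 = -14.58
z = -14.58 / 16.69 = -1458/1669 ≈ -0.873577

-0.8736


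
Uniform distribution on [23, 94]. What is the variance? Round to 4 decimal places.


Var = (b-a)^2 / 12
(b-a)^2 = (94 - 23)^2 = 5041
Var = 5041/12 ≈ 420.083333

420.0833


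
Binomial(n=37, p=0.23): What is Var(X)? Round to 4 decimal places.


Var = n*p*(1-p) = 37 * 0.23 * 0.77 = 6.5527

6.5527


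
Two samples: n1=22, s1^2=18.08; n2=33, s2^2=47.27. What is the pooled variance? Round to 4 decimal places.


sp^2 = ((n1-1)*s1^2 + (n2-1)*s2^2)/(n1+n2-2)
(n1-1)*s1^2 = 21 * 18.08 = 379.68
(n2-1)*s2^2 = 32 * 47.27 = 1512.64
numerator = 379.68 + 1512.64 = 1892.32
n1+n2-2 = 53
sp^2 = 1892.32 / 53 = 47308/1325 ≈ 35.704151

35.7042


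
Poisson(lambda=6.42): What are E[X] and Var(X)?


E[X] = Var(X) = lambda = 6.42

6.42, 6.42


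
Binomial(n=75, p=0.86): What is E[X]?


E[X] = n*p = 75 * 0.86 = 64.5

64.5


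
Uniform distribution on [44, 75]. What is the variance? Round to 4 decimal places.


Var = (b-a)^2 / 12
(b-a)^2 = (75 - 44)^2 = 961
Var = 961/12 ≈ 80.083333

80.0833


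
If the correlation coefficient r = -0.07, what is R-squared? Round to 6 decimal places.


R^2 = r^2 = (-0.07)^2 = 0.0049

0.004900


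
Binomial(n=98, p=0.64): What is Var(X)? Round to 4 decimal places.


Var = n*p*(1-p) = 98 * 0.64 * 0.36 = 22.5792

22.5792


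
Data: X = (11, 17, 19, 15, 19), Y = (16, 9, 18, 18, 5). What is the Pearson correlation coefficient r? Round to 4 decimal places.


r = sum((xi-xbar)(yi-ybar)) / sqrt(sum((xi-xbar)^2) * sum((yi-ybar)^2))
n = 5, xbar = 81/5 = 16.2, ybar = 66/5 = 13.2
Sxy = sum((xi-xbar)(yi-ybar)) = -33.2
Sxx = sum((xi-xbar)^2) = 44.8
Syy = sum((yi-ybar)^2) = 138.8
sqrt(Sxx*Syy) ≈ 78.855818
r = Sxy / sqrt(Sxx*Syy) = -33.2 / 78.855818 ≈ -0.421022

-0.4210


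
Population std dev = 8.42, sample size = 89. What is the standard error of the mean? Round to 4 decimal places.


SE = sigma / sqrt(n)
sqrt(89) ≈ 9.433981
SE = 8.42 / 9.433981 ≈ 0.892518

0.8925


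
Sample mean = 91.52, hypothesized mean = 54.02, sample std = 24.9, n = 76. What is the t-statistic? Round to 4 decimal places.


t = (xbar - mu0) / (s/sqrt(n))
xbar - mu0 = 91.52 - 54.02 = 37.5
sqrt(76) ≈ 8.71779789
s/sqrt(n) = 24.9 / 8.71779789 ≈ 2.85622589
t = 37.5 / 2.85622589 ≈ 13.129214

13.1292


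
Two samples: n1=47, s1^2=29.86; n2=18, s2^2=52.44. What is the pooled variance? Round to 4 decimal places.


sp^2 = ((n1-1)*s1^2 + (n2-1)*s2^2)/(n1+n2-2)
(n1-1)*s1^2 = 46 * 29.86 = 1373.56
(n2-1)*s2^2 = 17 * 52.44 = 891.48
numerator = 1373.56 + 891.48 = 2265.04
n1+n2-2 = 63
sp^2 = 2265.04 / 63 = 56626/1575 ≈ 35.953016

35.9530


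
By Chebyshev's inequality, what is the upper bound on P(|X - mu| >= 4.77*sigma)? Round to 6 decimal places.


P <= 1/k^2
k^2 = 4.77^2 = 22.7529
1/k^2 = 1 / 22.7529 ≈ 0.04395044

0.043950


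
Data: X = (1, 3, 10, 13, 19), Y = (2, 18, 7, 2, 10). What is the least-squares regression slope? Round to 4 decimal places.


b = sum((xi-xbar)(yi-ybar)) / sum((xi-xbar)^2)
n = 5, xbar = 46/5 = 9.2, ybar = 39/5 = 7.8
Sxy = sum((xi-xbar)(yi-ybar)) = -16.8
Sxx = sum((xi-xbar)^2) = 216.8
b = Sxy / Sxx = -21/271 ≈ -0.077491

-0.0775


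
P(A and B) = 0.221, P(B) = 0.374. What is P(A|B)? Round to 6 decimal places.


P(A|B) = P(A and B) / P(B) = 0.221 / 0.374 = 13/22 ≈ 0.59090909

0.590909


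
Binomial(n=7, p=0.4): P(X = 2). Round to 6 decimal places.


P = C(n,k) * p^k * (1-p)^(n-k)
C(7,2) = 21
p^k = 0.4^2 = 0.16
(1-p)^(n-k) = 0.6^5 = 0.07776
P = 21 * 0.16 * 0.07776 ≈ 0.261274

0.261274


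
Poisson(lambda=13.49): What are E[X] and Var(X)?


E[X] = Var(X) = lambda = 13.49

13.49, 13.49


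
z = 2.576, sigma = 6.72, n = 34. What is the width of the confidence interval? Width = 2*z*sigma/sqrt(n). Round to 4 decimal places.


width = 2*z*sigma/sqrt(n)
2*z*sigma = 2 * 2.576 * 6.72 = 34.62144
sqrt(34) ≈ 5.830952
width = 34.62144 / 5.830952 ≈ 5.937528

5.9375


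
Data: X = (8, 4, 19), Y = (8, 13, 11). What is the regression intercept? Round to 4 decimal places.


a = ybar - b*xbar, where b = sum((xi-xbar)(yi-ybar)) / sum((xi-xbar)^2)
n = 3, xbar = 31/3 ≈ 10.333333, ybar = 32/3 ≈ 10.666667
Sxy = sum((xi-xbar)(yi-ybar)) = -17/3 ≈ -5.666667
Sxx = sum((xi-xbar)^2) = 362/3 ≈ 120.666667
b = Sxy / Sxx = -17/362 ≈ -0.046961
a = 10.666667 - (-0.046961) * 10.333333 = 4037/362 ≈ 11.151934

11.1519


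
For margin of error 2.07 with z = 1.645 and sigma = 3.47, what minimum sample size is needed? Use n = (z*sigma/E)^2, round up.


z*sigma/E = 1.645 * 3.47 / 2.07 ≈ 2.757560
(z*sigma/E)^2 ≈ 7.604139
round up: n = 8

8


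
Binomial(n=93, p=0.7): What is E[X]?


E[X] = n*p = 93 * 0.7 = 65.1

65.1


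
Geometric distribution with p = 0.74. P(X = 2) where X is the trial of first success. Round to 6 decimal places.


P = (1-p)^(k-1) * p
(1-p)^(k-1) = 0.26^1 = 0.26
P = 0.26 * 0.74 = 0.1924

0.192400


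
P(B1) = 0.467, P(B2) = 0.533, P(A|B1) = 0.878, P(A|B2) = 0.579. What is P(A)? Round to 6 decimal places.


P(A) = P(A|B1)*P(B1) + P(A|B2)*P(B2)
P(A|B1)*P(B1) = 0.878 * 0.467 = 0.410026
P(A|B2)*P(B2) = 0.579 * 0.533 = 0.308607
P(A) = 0.410026 + 0.308607 = 0.718633

0.718633


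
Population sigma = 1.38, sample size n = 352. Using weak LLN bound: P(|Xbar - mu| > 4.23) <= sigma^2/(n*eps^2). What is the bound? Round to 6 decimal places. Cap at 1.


bound = min(1, sigma^2/(n*eps^2))
sigma^2 = 1.38^2 = 1.9044
n*eps^2 = 352 * 4.23^2 = 352 * 17.8929 = 6298.3008
sigma^2/(n*eps^2) = 1.9044 / 6298.3008 ≈ 0.00030237

0.000302


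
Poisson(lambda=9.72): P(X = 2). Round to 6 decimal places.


P = e^(-lam) * lam^k / k!
e^(-9.72) ≈ 0.00006007000
lam^k = 9.72^2 = 94.4784
k! = 2! = 2
P = 0.00006007000 * 94.4784 / 2 ≈ 0.002838

0.002838


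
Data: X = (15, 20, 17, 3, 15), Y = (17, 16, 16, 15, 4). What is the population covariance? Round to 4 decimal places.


Cov = (1/n)*sum((xi-xbar)(yi-ybar))
n = 5, xbar = 70/5 = 14, ybar = 68/5 = 13.6
sum((xi-xbar)(yi-ybar)) = 0
Cov = 0 / 5 = 0

0.0000


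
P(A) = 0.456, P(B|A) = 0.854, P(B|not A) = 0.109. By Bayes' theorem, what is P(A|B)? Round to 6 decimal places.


P(A|B) = P(B|A)*P(A) / P(B), P(B) = P(B|A)*P(A) + P(B|not A)*P(not A)
P(B|A)*P(A) = 0.854 * 0.456 = 0.389424
P(B|not A)*P(not A) = 0.109 * 0.544 = 0.059296
P(B) = 0.389424 + 0.059296 = 0.44872
P(A|B) = 0.389424 / 0.44872 ≈ 0.86785523

0.867855


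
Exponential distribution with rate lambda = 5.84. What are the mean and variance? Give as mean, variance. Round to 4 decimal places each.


mean = 1/lam, var = 1/lam^2
mean = 1 / 5.84 = 25/146 ≈ 0.171233
lam^2 = 5.84^2 = 34.1056
var = 1 / 34.1056 ≈ 0.029321

0.1712, 0.0293


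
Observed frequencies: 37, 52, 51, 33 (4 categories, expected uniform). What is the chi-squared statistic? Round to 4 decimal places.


chi2 = sum((O-E)^2/E), E = total/4
total = 173, E = 173/4 = 43.25
(37 - 43.25)^2 / 43.25 = 39.0625 / 43.25 = 625/692 ≈ 0.903179
(52 - 43.25)^2 / 43.25 = 76.5625 / 43.25 = 1225/692 ≈ 1.770231
(51 - 43.25)^2 / 43.25 = 60.0625 / 43.25 = 961/692 ≈ 1.388728
(33 - 43.25)^2 / 43.25 = 105.0625 / 43.25 = 1681/692 ≈ 2.429191
chi2 = 1123/173 ≈ 6.491329

6.4913


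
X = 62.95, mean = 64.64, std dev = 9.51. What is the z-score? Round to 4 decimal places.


z = (X - mu) / sigma
X - mu = 62.95 - 64.64 = -1.69
z = -1.69 / 9.51 = -169/951 ≈ -0.177708

-0.1777


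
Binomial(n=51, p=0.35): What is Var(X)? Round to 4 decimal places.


Var = n*p*(1-p) = 51 * 0.35 * 0.65 = 11.6025

11.6025


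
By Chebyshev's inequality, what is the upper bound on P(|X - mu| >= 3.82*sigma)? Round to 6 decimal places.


P <= 1/k^2
k^2 = 3.82^2 = 14.5924
1/k^2 = 1 / 14.5924 ≈ 0.06852882

0.068529


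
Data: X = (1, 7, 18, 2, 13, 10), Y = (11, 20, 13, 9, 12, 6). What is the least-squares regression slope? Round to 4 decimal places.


b = sum((xi-xbar)(yi-ybar)) / sum((xi-xbar)^2)
n = 6, xbar = 51/6 = 8.5, ybar = 71/6 ≈ 11.833333
Sxy = sum((xi-xbar)(yi-ybar)) = 15.5
Sxx = sum((xi-xbar)^2) = 213.5
b = Sxy / Sxx = 31/427 ≈ 0.072600

0.0726


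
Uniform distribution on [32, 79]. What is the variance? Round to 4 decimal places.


Var = (b-a)^2 / 12
(b-a)^2 = (79 - 32)^2 = 2209
Var = 2209/12 ≈ 184.083333

184.0833


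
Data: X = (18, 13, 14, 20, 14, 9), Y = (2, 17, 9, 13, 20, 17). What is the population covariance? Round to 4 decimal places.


Cov = (1/n)*sum((xi-xbar)(yi-ybar))
n = 6, xbar = 88/6 = 44/3 ≈ 14.666667, ybar = 78/6 = 13
sum((xi-xbar)(yi-ybar)) = -68
Cov = -68 / 6 = -34/3 ≈ -11.333333

-11.3333


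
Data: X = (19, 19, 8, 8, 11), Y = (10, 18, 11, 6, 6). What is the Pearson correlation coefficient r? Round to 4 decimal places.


r = sum((xi-xbar)(yi-ybar)) / sqrt(sum((xi-xbar)^2) * sum((yi-ybar)^2))
n = 5, xbar = 65/5 = 13, ybar = 51/5 = 10.2
Sxy = sum((xi-xbar)(yi-ybar)) = 71
Sxx = sum((xi-xbar)^2) = 126
Syy = sum((yi-ybar)^2) = 96.8
sqrt(Sxx*Syy) ≈ 110.439124
r = Sxy / sqrt(Sxx*Syy) = 71 / 110.439124 ≈ 0.642888

0.6429


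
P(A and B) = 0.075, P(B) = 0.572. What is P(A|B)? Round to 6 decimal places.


P(A|B) = P(A and B) / P(B) = 0.075 / 0.572 = 75/572 ≈ 0.13111888

0.131119


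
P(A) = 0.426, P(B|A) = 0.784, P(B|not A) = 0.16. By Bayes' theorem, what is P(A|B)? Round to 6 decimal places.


P(A|B) = P(B|A)*P(A) / P(B), P(B) = P(B|A)*P(A) + P(B|not A)*P(not A)
P(B|A)*P(A) = 0.784 * 0.426 = 0.333984
P(B|not A)*P(not A) = 0.16 * 0.574 = 0.09184
P(B) = 0.333984 + 0.09184 = 0.425824
P(A|B) = 0.333984 / 0.425824 = 1491/1901 ≈ 0.78432404

0.784324


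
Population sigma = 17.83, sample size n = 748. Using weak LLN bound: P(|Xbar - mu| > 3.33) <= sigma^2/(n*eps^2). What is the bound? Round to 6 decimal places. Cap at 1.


bound = min(1, sigma^2/(n*eps^2))
sigma^2 = 17.83^2 = 317.9089
n*eps^2 = 748 * 3.33^2 = 748 * 11.0889 = 8294.4972
sigma^2/(n*eps^2) = 317.9089 / 8294.4972 ≈ 0.03832769

0.038328


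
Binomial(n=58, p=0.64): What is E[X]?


E[X] = n*p = 58 * 0.64 = 37.12

37.12


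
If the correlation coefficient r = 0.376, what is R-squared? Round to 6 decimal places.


R^2 = r^2 = (0.376)^2 = 0.141376

0.141376


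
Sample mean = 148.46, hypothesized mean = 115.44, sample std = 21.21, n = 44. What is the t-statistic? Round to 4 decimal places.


t = (xbar - mu0) / (s/sqrt(n))
xbar - mu0 = 148.46 - 115.44 = 33.02
sqrt(44) ≈ 6.63324958
s/sqrt(n) = 21.21 / 6.63324958 ≈ 3.19752781
t = 33.02 / 3.19752781 ≈ 10.326728

10.3267


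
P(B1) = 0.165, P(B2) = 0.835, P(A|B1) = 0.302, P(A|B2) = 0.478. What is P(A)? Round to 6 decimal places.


P(A) = P(A|B1)*P(B1) + P(A|B2)*P(B2)
P(A|B1)*P(B1) = 0.302 * 0.165 = 0.04983
P(A|B2)*P(B2) = 0.478 * 0.835 = 0.39913
P(A) = 0.04983 + 0.39913 = 0.44896

0.448960


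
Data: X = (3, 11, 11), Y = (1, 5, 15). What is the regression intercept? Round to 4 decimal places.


a = ybar - b*xbar, where b = sum((xi-xbar)(yi-ybar)) / sum((xi-xbar)^2)
n = 3, xbar = 25/3 ≈ 8.333333, ybar = 21/3 = 7
Sxy = sum((xi-xbar)(yi-ybar)) = 48
Sxx = sum((xi-xbar)^2) = 128/3 ≈ 42.666667
b = Sxy / Sxx = 1.125
a = 7 - 1.125 * 8.333333 = -2.375

-2.3750


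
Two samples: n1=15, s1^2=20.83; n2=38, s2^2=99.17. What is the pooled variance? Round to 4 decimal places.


sp^2 = ((n1-1)*s1^2 + (n2-1)*s2^2)/(n1+n2-2)
(n1-1)*s1^2 = 14 * 20.83 = 291.62
(n2-1)*s2^2 = 37 * 99.17 = 3669.29
numerator = 291.62 + 3669.29 = 3960.91
n1+n2-2 = 51
sp^2 = 3960.91 / 51 = 396091/5100 ≈ 77.664902

77.6649


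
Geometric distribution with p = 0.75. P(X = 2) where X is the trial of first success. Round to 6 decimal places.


P = (1-p)^(k-1) * p
(1-p)^(k-1) = 0.25^1 = 0.25
P = 0.25 * 0.75 = 0.1875

0.187500


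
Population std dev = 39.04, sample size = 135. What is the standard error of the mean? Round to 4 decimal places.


SE = sigma / sqrt(n)
sqrt(135) ≈ 11.618950
SE = 39.04 / 11.618950 ≈ 3.360028

3.3600


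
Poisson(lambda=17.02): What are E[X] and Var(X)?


E[X] = Var(X) = lambda = 17.02

17.02, 17.02


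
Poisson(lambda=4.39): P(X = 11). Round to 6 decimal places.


P = e^(-lam) * lam^k / k!
e^(-4.39) ≈ 0.01240073
lam^k = 4.39^11 ≈ 11671044.438157
k! = 11! = 39916800
P = 0.01240073 * 11671044.438157 / 39916800 ≈ 0.003626

0.003626


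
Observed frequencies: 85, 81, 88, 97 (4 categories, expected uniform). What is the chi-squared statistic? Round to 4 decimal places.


chi2 = sum((O-E)^2/E), E = total/4
total = 351, E = 351/4 = 87.75
(85 - 87.75)^2 / 87.75 = 7.5625 / 87.75 = 121/1404 ≈ 0.086182
(81 - 87.75)^2 / 87.75 = 45.5625 / 87.75 = 27/52 ≈ 0.519231
(88 - 87.75)^2 / 87.75 = 0.0625 / 87.75 = 1/1404 ≈ 0.000712
(97 - 87.75)^2 / 87.75 = 85.5625 / 87.75 = 1369/1404 ≈ 0.975071
chi2 = 185/117 ≈ 1.581197

1.5812


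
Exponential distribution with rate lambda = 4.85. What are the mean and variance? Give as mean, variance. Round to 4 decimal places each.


mean = 1/lam, var = 1/lam^2
mean = 1 / 4.85 = 20/97 ≈ 0.206186
lam^2 = 4.85^2 = 23.5225
var = 1 / 23.5225 = 400/9409 ≈ 0.042512

0.2062, 0.0425


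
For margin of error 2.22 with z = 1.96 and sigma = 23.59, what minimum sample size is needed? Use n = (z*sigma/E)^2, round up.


z*sigma/E = 1.96 * 23.59 / 2.22 = 115591/5550 ≈ 20.827207
(z*sigma/E)^2 ≈ 433.772560
round up: n = 434

434


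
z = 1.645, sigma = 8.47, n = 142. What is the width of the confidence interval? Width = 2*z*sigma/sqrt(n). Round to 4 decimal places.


width = 2*z*sigma/sqrt(n)
2*z*sigma = 2 * 1.645 * 8.47 = 27.8663
sqrt(142) ≈ 11.916375
width = 27.8663 / 11.916375 ≈ 2.338488

2.3385


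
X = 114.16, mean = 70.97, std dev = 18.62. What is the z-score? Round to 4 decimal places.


z = (X - mu) / sigma
X - mu = 114.16 - 70.97 = 43.19
z = 43.19 / 18.62 = 617/266 ≈ 2.319549

2.3195


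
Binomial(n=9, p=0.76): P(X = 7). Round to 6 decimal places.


P = C(n,k) * p^k * (1-p)^(n-k)
C(9,7) = 36
p^k = 0.76^7 ≈ 0.1464519
(1-p)^(n-k) = 0.24^2 = 0.0576
P = 36 * 0.1464519 * 0.0576 ≈ 0.303683

0.303683


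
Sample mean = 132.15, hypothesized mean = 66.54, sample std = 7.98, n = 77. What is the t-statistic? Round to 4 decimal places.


t = (xbar - mu0) / (s/sqrt(n))
xbar - mu0 = 132.15 - 66.54 = 65.61
sqrt(77) ≈ 8.77496439
s/sqrt(n) = 7.98 / 8.77496439 ≈ 0.90940540
t = 65.61 / 0.90940540 ≈ 72.146042

72.1460


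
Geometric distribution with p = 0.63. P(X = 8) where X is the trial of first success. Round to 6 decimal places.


P = (1-p)^(k-1) * p
(1-p)^(k-1) = 0.37^7 ≈ 0.0009493188
P = 0.0009493188 * 0.63 ≈ 0.0005980708

0.000598


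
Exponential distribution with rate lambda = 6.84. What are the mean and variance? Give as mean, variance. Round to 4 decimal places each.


mean = 1/lam, var = 1/lam^2
mean = 1 / 6.84 = 25/171 ≈ 0.146199
lam^2 = 6.84^2 = 46.7856
var = 1 / 46.7856 ≈ 0.021374

0.1462, 0.0214


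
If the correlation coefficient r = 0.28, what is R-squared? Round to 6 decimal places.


R^2 = r^2 = (0.28)^2 = 0.0784

0.078400


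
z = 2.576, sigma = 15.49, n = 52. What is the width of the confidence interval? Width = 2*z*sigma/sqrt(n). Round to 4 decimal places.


width = 2*z*sigma/sqrt(n)
2*z*sigma = 2 * 2.576 * 15.49 = 79.80448
sqrt(52) ≈ 7.211103
width = 79.80448 / 7.211103 ≈ 11.066890

11.0669


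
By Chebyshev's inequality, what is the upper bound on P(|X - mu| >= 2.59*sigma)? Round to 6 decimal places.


P <= 1/k^2
k^2 = 2.59^2 = 6.7081
1/k^2 = 1 / 6.7081 ≈ 0.14907351

0.149074


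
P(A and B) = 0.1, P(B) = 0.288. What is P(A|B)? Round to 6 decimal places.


P(A|B) = P(A and B) / P(B) = 0.1 / 0.288 = 25/72 ≈ 0.34722222

0.347222


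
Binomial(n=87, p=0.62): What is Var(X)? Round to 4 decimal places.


Var = n*p*(1-p) = 87 * 0.62 * 0.38 = 20.4972

20.4972


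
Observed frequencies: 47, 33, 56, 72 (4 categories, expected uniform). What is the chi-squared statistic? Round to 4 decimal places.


chi2 = sum((O-E)^2/E), E = total/4
total = 208, E = 208/4 = 52
(47 - 52)^2 / 52 = 25 / 52 = 25/52 ≈ 0.480769
(33 - 52)^2 / 52 = 361 / 52 = 361/52 ≈ 6.942308
(56 - 52)^2 / 52 = 16 / 52 = 4/13 ≈ 0.307692
(72 - 52)^2 / 52 = 400 / 52 = 100/13 ≈ 7.692308
chi2 = 401/26 ≈ 15.423077

15.4231


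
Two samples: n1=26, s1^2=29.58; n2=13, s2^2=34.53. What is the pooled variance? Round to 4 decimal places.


sp^2 = ((n1-1)*s1^2 + (n2-1)*s2^2)/(n1+n2-2)
(n1-1)*s1^2 = 25 * 29.58 = 739.5
(n2-1)*s2^2 = 12 * 34.53 = 414.36
numerator = 739.5 + 414.36 = 1153.86
n1+n2-2 = 37
sp^2 = 1153.86 / 37 = 57693/1850 ≈ 31.185405

31.1854


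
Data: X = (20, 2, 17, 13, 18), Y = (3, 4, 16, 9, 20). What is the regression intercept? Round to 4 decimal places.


a = ybar - b*xbar, where b = sum((xi-xbar)(yi-ybar)) / sum((xi-xbar)^2)
n = 5, xbar = 70/5 = 14, ybar = 52/5 = 10.4
Sxy = sum((xi-xbar)(yi-ybar)) = 89
Sxx = sum((xi-xbar)^2) = 206
b = Sxy / Sxx = 89/206 ≈ 0.432039
a = 10.4 - 0.432039 * 14 = 2241/515 ≈ 4.351456

4.3515


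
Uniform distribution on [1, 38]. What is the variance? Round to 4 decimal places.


Var = (b-a)^2 / 12
(b-a)^2 = (38 - 1)^2 = 1369
Var = 1369/12 ≈ 114.083333

114.0833


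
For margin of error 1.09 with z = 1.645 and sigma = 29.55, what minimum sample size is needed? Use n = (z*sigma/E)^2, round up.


z*sigma/E = 1.645 * 29.55 / 1.09 = 194439/4360 ≈ 44.596101
(z*sigma/E)^2 ≈ 1988.812217
round up: n = 1989

1989


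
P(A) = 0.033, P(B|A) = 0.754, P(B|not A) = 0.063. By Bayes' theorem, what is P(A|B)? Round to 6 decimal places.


P(A|B) = P(B|A)*P(A) / P(B), P(B) = P(B|A)*P(A) + P(B|not A)*P(not A)
P(B|A)*P(A) = 0.754 * 0.033 = 0.024882
P(B|not A)*P(not A) = 0.063 * 0.967 = 0.060921
P(B) = 0.024882 + 0.060921 = 0.085803
P(A|B) = 0.024882 / 0.085803 ≈ 0.28998986

0.289990


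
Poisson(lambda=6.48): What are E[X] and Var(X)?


E[X] = Var(X) = lambda = 6.48

6.48, 6.48


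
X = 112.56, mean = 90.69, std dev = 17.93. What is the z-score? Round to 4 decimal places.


z = (X - mu) / sigma
X - mu = 112.56 - 90.69 = 21.87
z = 21.87 / 17.93 = 2187/1793 ≈ 1.219743

1.2197


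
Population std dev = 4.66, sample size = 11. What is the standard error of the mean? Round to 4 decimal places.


SE = sigma / sqrt(n)
sqrt(11) ≈ 3.316625
SE = 4.66 / 3.316625 ≈ 1.405043

1.4050


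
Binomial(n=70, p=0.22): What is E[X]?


E[X] = n*p = 70 * 0.22 = 15.4

15.4


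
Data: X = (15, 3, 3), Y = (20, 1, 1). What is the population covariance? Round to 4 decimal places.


Cov = (1/n)*sum((xi-xbar)(yi-ybar))
n = 3, xbar = 21/3 = 7, ybar = 22/3 ≈ 7.333333
sum((xi-xbar)(yi-ybar)) = 152
Cov = 152 / 3 = 152/3 ≈ 50.666667

50.6667


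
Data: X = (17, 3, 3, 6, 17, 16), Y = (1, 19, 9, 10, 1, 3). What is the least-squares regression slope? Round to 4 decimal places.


b = sum((xi-xbar)(yi-ybar)) / sum((xi-xbar)^2)
n = 6, xbar = 62/6 = 31/3 ≈ 10.333333, ybar = 43/6 ≈ 7.166667
Sxy = sum((xi-xbar)(yi-ybar)) = -655/3 ≈ -218.333333
Sxx = sum((xi-xbar)^2) = 742/3 ≈ 247.333333
b = Sxy / Sxx = -655/742 ≈ -0.882749

-0.8827


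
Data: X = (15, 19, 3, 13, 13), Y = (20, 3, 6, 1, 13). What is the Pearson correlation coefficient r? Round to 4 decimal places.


r = sum((xi-xbar)(yi-ybar)) / sqrt(sum((xi-xbar)^2) * sum((yi-ybar)^2))
n = 5, xbar = 63/5 = 12.6, ybar = 43/5 = 8.6
Sxy = sum((xi-xbar)(yi-ybar)) = 15.2
Sxx = sum((xi-xbar)^2) = 139.2
Syy = sum((yi-ybar)^2) = 245.2
sqrt(Sxx*Syy) ≈ 184.748045
r = Sxy / sqrt(Sxx*Syy) = 15.2 / 184.748045 ≈ 0.082274

0.0823


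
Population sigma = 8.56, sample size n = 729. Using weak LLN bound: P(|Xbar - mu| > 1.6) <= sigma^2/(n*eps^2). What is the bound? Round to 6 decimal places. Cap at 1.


bound = min(1, sigma^2/(n*eps^2))
sigma^2 = 8.56^2 = 73.2736
n*eps^2 = 729 * 1.6^2 = 729 * 2.56 = 1866.24
sigma^2/(n*eps^2) = 73.2736 / 1866.24 ≈ 0.03926269

0.039263


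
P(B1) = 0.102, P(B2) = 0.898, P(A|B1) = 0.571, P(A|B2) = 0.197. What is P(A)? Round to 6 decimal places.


P(A) = P(A|B1)*P(B1) + P(A|B2)*P(B2)
P(A|B1)*P(B1) = 0.571 * 0.102 = 0.058242
P(A|B2)*P(B2) = 0.197 * 0.898 = 0.176906
P(A) = 0.058242 + 0.176906 = 0.235148

0.235148


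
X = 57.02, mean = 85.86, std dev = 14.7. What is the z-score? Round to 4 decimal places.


z = (X - mu) / sigma
X - mu = 57.02 - 85.86 = -28.84
z = -28.84 / 14.7 = -206/105 ≈ -1.961905

-1.9619


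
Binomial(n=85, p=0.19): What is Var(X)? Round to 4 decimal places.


Var = n*p*(1-p) = 85 * 0.19 * 0.81 = 13.0815

13.0815


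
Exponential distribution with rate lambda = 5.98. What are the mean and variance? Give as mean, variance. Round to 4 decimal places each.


mean = 1/lam, var = 1/lam^2
mean = 1 / 5.98 = 50/299 ≈ 0.167224
lam^2 = 5.98^2 = 35.7604
var = 1 / 35.7604 ≈ 0.027964

0.1672, 0.0280


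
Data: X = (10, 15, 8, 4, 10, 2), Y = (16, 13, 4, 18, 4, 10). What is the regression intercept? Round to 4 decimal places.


a = ybar - b*xbar, where b = sum((xi-xbar)(yi-ybar)) / sum((xi-xbar)^2)
n = 6, xbar = 49/6 ≈ 8.166667, ybar = 65/6 ≈ 10.833333
Sxy = sum((xi-xbar)(yi-ybar)) = -71/6 ≈ -11.833333
Sxx = sum((xi-xbar)^2) = 653/6 ≈ 108.833333
b = Sxy / Sxx = -71/653 ≈ -0.108729
a = 10.833333 - (-0.108729) * 8.166667 = 7654/653 ≈ 11.721286

11.7213


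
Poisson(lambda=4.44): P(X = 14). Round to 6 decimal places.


P = e^(-lam) * lam^k / k!
e^(-4.44) ≈ 0.01179594
lam^k = 4.44^14 ≈ 1157075190.157416
k! = 14! = 87178291200
P = 0.01179594 * 1157075190.157416 / 87178291200 ≈ 0.000157

0.000157


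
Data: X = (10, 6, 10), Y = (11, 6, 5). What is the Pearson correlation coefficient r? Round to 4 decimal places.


r = sum((xi-xbar)(yi-ybar)) / sqrt(sum((xi-xbar)^2) * sum((yi-ybar)^2))
n = 3, xbar = 26/3 ≈ 8.666667, ybar = 22/3 ≈ 7.333333
Sxy = sum((xi-xbar)(yi-ybar)) = 16/3 ≈ 5.333333
Sxx = sum((xi-xbar)^2) = 32/3 ≈ 10.666667
Syy = sum((yi-ybar)^2) = 62/3 ≈ 20.666667
sqrt(Sxx*Syy) ≈ 14.847372
r = Sxy / sqrt(Sxx*Syy) = 5.333333 / 14.847372 ≈ 0.359211

0.3592


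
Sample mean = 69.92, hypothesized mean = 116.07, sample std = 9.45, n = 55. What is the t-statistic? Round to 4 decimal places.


t = (xbar - mu0) / (s/sqrt(n))
xbar - mu0 = 69.92 - 116.07 = -46.15
sqrt(55) ≈ 7.41619849
s/sqrt(n) = 9.45 / 7.41619849 ≈ 1.27423774
t = -46.15 / 1.27423774 ≈ -36.217731

-36.2177


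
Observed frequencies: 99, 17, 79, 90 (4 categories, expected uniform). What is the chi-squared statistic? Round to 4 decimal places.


chi2 = sum((O-E)^2/E), E = total/4
total = 285, E = 285/4 = 71.25
(99 - 71.25)^2 / 71.25 = 770.0625 / 71.25 = 4107/380 ≈ 10.807895
(17 - 71.25)^2 / 71.25 = 2943.0625 / 71.25 = 47089/1140 ≈ 41.306140
(79 - 71.25)^2 / 71.25 = 60.0625 / 71.25 = 961/1140 ≈ 0.842982
(90 - 71.25)^2 / 71.25 = 351.5625 / 71.25 = 375/76 ≈ 4.934211
chi2 = 16499/285 ≈ 57.891228

57.8912


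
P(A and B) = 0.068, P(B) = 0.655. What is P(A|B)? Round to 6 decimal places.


P(A|B) = P(A and B) / P(B) = 0.068 / 0.655 = 68/655 ≈ 0.10381679

0.103817


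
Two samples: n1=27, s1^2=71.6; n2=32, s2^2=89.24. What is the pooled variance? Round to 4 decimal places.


sp^2 = ((n1-1)*s1^2 + (n2-1)*s2^2)/(n1+n2-2)
(n1-1)*s1^2 = 26 * 71.6 = 1861.6
(n2-1)*s2^2 = 31 * 89.24 = 2766.44
numerator = 1861.6 + 2766.44 = 4628.04
n1+n2-2 = 57
sp^2 = 4628.04 / 57 = 38567/475 ≈ 81.193684

81.1937


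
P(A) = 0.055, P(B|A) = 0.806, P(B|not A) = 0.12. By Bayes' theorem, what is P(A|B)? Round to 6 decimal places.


P(A|B) = P(B|A)*P(A) / P(B), P(B) = P(B|A)*P(A) + P(B|not A)*P(not A)
P(B|A)*P(A) = 0.806 * 0.055 = 0.04433
P(B|not A)*P(not A) = 0.12 * 0.945 = 0.1134
P(B) = 0.04433 + 0.1134 = 0.15773
P(A|B) = 0.04433 / 0.15773 ≈ 0.28104990

0.281050


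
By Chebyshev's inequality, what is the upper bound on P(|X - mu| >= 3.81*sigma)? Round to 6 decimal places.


P <= 1/k^2
k^2 = 3.81^2 = 14.5161
1/k^2 = 1 / 14.5161 ≈ 0.06888903

0.068889


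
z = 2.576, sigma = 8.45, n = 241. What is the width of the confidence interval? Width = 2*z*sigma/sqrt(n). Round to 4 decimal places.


width = 2*z*sigma/sqrt(n)
2*z*sigma = 2 * 2.576 * 8.45 = 43.5344
sqrt(241) ≈ 15.524175
width = 43.5344 / 15.524175 ≈ 2.804297

2.8043


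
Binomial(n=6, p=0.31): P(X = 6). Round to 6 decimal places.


P = C(n,k) * p^k * (1-p)^(n-k)
C(6,6) = 1
p^k = 0.31^6 ≈ 0.0008875037
(1-p)^(n-k) = 0.69^0 = 1
P = 1 * 0.0008875037 * 1 ≈ 0.000888

0.000888


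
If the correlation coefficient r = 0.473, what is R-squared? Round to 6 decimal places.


R^2 = r^2 = (0.473)^2 = 0.223729

0.223729


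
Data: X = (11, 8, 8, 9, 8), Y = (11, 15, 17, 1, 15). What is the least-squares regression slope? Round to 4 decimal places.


b = sum((xi-xbar)(yi-ybar)) / sum((xi-xbar)^2)
n = 5, xbar = 44/5 = 8.8, ybar = 59/5 = 11.8
Sxy = sum((xi-xbar)(yi-ybar)) = -13.2
Sxx = sum((xi-xbar)^2) = 6.8
b = Sxy / Sxx = -33/17 ≈ -1.941176

-1.9412


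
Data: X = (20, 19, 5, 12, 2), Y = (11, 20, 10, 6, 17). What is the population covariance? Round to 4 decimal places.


Cov = (1/n)*sum((xi-xbar)(yi-ybar))
n = 5, xbar = 58/5 = 11.6, ybar = 64/5 = 12.8
sum((xi-xbar)(yi-ybar)) = 13.6
Cov = 13.6 / 5 = 2.72

2.7200


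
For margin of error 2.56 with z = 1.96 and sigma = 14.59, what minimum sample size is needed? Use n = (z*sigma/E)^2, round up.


z*sigma/E = 1.96 * 14.59 / 2.56 = 71491/6400 ≈ 11.170469
(z*sigma/E)^2 ≈ 124.779372
round up: n = 125

125


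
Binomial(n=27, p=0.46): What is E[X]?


E[X] = n*p = 27 * 0.46 = 12.42

12.42


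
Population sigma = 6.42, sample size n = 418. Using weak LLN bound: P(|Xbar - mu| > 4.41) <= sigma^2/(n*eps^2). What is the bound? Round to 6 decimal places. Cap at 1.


bound = min(1, sigma^2/(n*eps^2))
sigma^2 = 6.42^2 = 41.2164
n*eps^2 = 418 * 4.41^2 = 418 * 19.4481 = 8129.3058
sigma^2/(n*eps^2) = 41.2164 / 8129.3058 ≈ 0.00507010

0.005070


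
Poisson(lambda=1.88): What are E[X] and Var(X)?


E[X] = Var(X) = lambda = 1.88

1.88, 1.88


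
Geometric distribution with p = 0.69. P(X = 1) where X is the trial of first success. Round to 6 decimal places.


P = (1-p)^(k-1) * p
(1-p)^(k-1) = 0.31^0 = 1
P = 1 * 0.69 = 0.69

0.690000


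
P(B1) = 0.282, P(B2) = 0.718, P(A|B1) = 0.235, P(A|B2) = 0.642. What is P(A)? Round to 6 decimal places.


P(A) = P(A|B1)*P(B1) + P(A|B2)*P(B2)
P(A|B1)*P(B1) = 0.235 * 0.282 = 0.06627
P(A|B2)*P(B2) = 0.642 * 0.718 = 0.460956
P(A) = 0.06627 + 0.460956 = 0.527226

0.527226


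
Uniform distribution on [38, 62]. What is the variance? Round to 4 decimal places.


Var = (b-a)^2 / 12
(b-a)^2 = (62 - 38)^2 = 576
Var = 576/12 = 48

48.0000


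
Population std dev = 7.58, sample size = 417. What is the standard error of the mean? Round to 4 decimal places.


SE = sigma / sqrt(n)
sqrt(417) ≈ 20.420578
SE = 7.58 / 20.420578 ≈ 0.371194

0.3712


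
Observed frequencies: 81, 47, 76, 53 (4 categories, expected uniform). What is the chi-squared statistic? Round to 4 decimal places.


chi2 = sum((O-E)^2/E), E = total/4
total = 257, E = 257/4 = 64.25
(81 - 64.25)^2 / 64.25 = 280.5625 / 64.25 = 4489/1028 ≈ 4.366732
(47 - 64.25)^2 / 64.25 = 297.5625 / 64.25 = 4761/1028 ≈ 4.631323
(76 - 64.25)^2 / 64.25 = 138.0625 / 64.25 = 2209/1028 ≈ 2.148833
(53 - 64.25)^2 / 64.25 = 126.5625 / 64.25 = 2025/1028 ≈ 1.969844
chi2 = 3371/257 ≈ 13.116732

13.1167


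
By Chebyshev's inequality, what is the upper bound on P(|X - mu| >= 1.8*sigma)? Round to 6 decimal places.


P <= 1/k^2
k^2 = 1.8^2 = 3.24
1/k^2 = 1 / 3.24 = 25/81 ≈ 0.30864198

0.308642


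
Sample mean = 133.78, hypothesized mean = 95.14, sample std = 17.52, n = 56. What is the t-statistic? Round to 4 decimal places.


t = (xbar - mu0) / (s/sqrt(n))
xbar - mu0 = 133.78 - 95.14 = 38.64
sqrt(56) ≈ 7.48331477
s/sqrt(n) = 17.52 / 7.48331477 ≈ 2.34120848
t = 38.64 / 2.34120848 ≈ 16.504297

16.5043


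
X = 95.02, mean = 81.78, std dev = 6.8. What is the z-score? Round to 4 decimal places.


z = (X - mu) / sigma
X - mu = 95.02 - 81.78 = 13.24
z = 13.24 / 6.8 = 331/170 ≈ 1.947059

1.9471


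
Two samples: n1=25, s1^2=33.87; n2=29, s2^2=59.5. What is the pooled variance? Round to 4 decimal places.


sp^2 = ((n1-1)*s1^2 + (n2-1)*s2^2)/(n1+n2-2)
(n1-1)*s1^2 = 24 * 33.87 = 812.88
(n2-1)*s2^2 = 28 * 59.5 = 1666
numerator = 812.88 + 1666 = 2478.88
n1+n2-2 = 52
sp^2 = 2478.88 / 52 = 15493/325 ≈ 47.670769

47.6708
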